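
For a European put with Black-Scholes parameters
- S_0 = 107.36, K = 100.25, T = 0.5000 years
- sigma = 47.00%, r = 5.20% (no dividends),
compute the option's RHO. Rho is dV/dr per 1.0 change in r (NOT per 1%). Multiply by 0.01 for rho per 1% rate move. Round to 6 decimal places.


d1 = 0.4505792944; d2 = 0.1182391073
phi(d1) = 0.3604329312; exp(-qT) = 1.0000000000; exp(-rT) = 0.9743350896
N(-d2) = 0.4529391021
Rho = -K*T*exp(-rT)*N(-d2) = -100.2500 * 0.5000 * 0.9743350896 * 0.4529391021 = -22.120887

Answer: Rho = -22.120887


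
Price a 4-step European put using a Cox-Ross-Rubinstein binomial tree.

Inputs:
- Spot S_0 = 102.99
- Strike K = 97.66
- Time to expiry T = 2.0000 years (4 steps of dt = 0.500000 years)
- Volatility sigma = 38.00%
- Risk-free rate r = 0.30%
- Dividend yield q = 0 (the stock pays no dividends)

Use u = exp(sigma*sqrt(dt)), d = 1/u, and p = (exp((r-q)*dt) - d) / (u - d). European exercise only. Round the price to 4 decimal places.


dt = T/N = 0.500000
u = exp(sigma*sqrt(dt)) = 1.308263; d = 1/u = 0.764372
p = (exp((r-q)*dt) - d) / (u - d) = 0.435986
Discount per step: exp(-r*dt) = 0.998501
Stock lattice S(k, i) with i counting down-moves:
  k=0: S(0,0) = 102.9900
  k=1: S(1,0) = 134.7380; S(1,1) = 78.7227
  k=2: S(2,0) = 176.2728; S(2,1) = 102.9900; S(2,2) = 60.1734
  k=3: S(3,0) = 230.6113; S(3,1) = 134.7380; S(3,2) = 78.7227; S(3,3) = 45.9949
  k=4: S(4,0) = 301.7003; S(4,1) = 176.2728; S(4,2) = 102.9900; S(4,3) = 60.1734; S(4,4) = 35.1572
Terminal payoffs V(N, i) = max(K - S_T, 0):
  V(4,0) = 0.000000; V(4,1) = 0.000000; V(4,2) = 0.000000; V(4,3) = 37.486579; V(4,4) = 62.502795
Backward induction: V(k, i) = exp(-r*dt) * [p * V(k+1, i) + (1-p) * V(k+1, i+1)].
  V(3,0) = exp(-r*dt) * [p*0.000000 + (1-p)*0.000000] = 0.000000
  V(3,1) = exp(-r*dt) * [p*0.000000 + (1-p)*0.000000] = 0.000000
  V(3,2) = exp(-r*dt) * [p*0.000000 + (1-p)*37.486579] = 21.111261
  V(3,3) = exp(-r*dt) * [p*37.486579 + (1-p)*62.502795] = 51.518736
  V(2,0) = exp(-r*dt) * [p*0.000000 + (1-p)*0.000000] = 0.000000
  V(2,1) = exp(-r*dt) * [p*0.000000 + (1-p)*21.111261] = 11.889197
  V(2,2) = exp(-r*dt) * [p*21.111261 + (1-p)*51.518736] = 38.204150
  V(1,0) = exp(-r*dt) * [p*0.000000 + (1-p)*11.889197] = 6.695622
  V(1,1) = exp(-r*dt) * [p*11.889197 + (1-p)*38.204150] = 26.691130
  V(0,0) = exp(-r*dt) * [p*6.695622 + (1-p)*26.691130] = 17.946426

Answer: Price = V(0,0) = 17.9464


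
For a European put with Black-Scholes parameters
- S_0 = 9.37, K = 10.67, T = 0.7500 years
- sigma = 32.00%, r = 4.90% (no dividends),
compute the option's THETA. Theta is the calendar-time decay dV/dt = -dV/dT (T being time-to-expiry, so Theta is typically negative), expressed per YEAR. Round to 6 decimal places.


Answer: Theta = -0.333293

Derivation:
d1 = -0.1976449277; d2 = -0.4747730569
phi(d1) = 0.3912258392; exp(-qT) = 1.0000000000; exp(-rT) = 0.9639170845
Theta = -S*exp(-qT)*phi(d1)*sigma/(2*sqrt(T)) + r*K*exp(-rT)*N(-d2) - q*S*exp(-qT)*N(-d1)
N(-d1) = 0.5783385596; N(-d2) = 0.6825256305; sqrt(T) = 0.8660254038
Term 1 = -9.3700 * 1.0000000000 * 0.3912258392 * 0.3200 / (2 * 0.8660254038) = -0.6772616318
Term 2 = 0.0490 * 10.6700 * 0.9639170845 * 0.6825256305 = 0.3439688719
Term 3 = 0 (no dividend yield, q = 0)
Theta = -0.6772616318 + (0.3439688719) + (0.0000000000) = -0.333293


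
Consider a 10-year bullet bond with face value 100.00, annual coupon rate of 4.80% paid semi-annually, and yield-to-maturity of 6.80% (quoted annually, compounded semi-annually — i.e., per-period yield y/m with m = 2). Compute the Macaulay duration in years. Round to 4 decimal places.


Answer: Macaulay duration = 7.8696 years

Derivation:
Coupon per period c = face * coupon_rate / m = 2.400000
Periods per year m = 2; per-period yield y/m = 0.034000
Number of cashflows N = 20
Cashflows (t years, CF_t, discount factor 1/(1+y/m)^(m*t), PV):
  t = 0.5000: CF_t = 2.400000, DF = 0.967118, PV = 2.321083
  t = 1.0000: CF_t = 2.400000, DF = 0.935317, PV = 2.244761
  t = 1.5000: CF_t = 2.400000, DF = 0.904562, PV = 2.170949
  t = 2.0000: CF_t = 2.400000, DF = 0.874818, PV = 2.099564
  t = 2.5000: CF_t = 2.400000, DF = 0.846052, PV = 2.030526
  t = 3.0000: CF_t = 2.400000, DF = 0.818233, PV = 1.963758
  t = 3.5000: CF_t = 2.400000, DF = 0.791327, PV = 1.899186
  t = 4.0000: CF_t = 2.400000, DF = 0.765307, PV = 1.836737
  t = 4.5000: CF_t = 2.400000, DF = 0.740142, PV = 1.776341
  t = 5.0000: CF_t = 2.400000, DF = 0.715805, PV = 1.717932
  t = 5.5000: CF_t = 2.400000, DF = 0.692268, PV = 1.661442
  t = 6.0000: CF_t = 2.400000, DF = 0.669505, PV = 1.606811
  t = 6.5000: CF_t = 2.400000, DF = 0.647490, PV = 1.553976
  t = 7.0000: CF_t = 2.400000, DF = 0.626199, PV = 1.502878
  t = 7.5000: CF_t = 2.400000, DF = 0.605608, PV = 1.453460
  t = 8.0000: CF_t = 2.400000, DF = 0.585695, PV = 1.405668
  t = 8.5000: CF_t = 2.400000, DF = 0.566436, PV = 1.359446
  t = 9.0000: CF_t = 2.400000, DF = 0.547810, PV = 1.314745
  t = 9.5000: CF_t = 2.400000, DF = 0.529797, PV = 1.271514
  t = 10.0000: CF_t = 102.400000, DF = 0.512377, PV = 52.467356
Price P = sum_t PV_t = 85.658133
Macaulay numerator sum_t t * PV_t:
  t * PV_t at t = 0.5000: 1.160542
  t * PV_t at t = 1.0000: 2.244761
  t * PV_t at t = 1.5000: 3.256424
  t * PV_t at t = 2.0000: 4.199128
  t * PV_t at t = 2.5000: 5.076315
  t * PV_t at t = 3.0000: 5.891275
  t * PV_t at t = 3.5000: 6.647151
  t * PV_t at t = 4.0000: 7.346947
  t * PV_t at t = 4.5000: 7.993535
  t * PV_t at t = 5.0000: 8.589658
  t * PV_t at t = 5.5000: 9.137934
  t * PV_t at t = 6.0000: 9.640866
  t * PV_t at t = 6.5000: 10.100842
  t * PV_t at t = 7.0000: 10.520145
  t * PV_t at t = 7.5000: 10.900952
  t * PV_t at t = 8.0000: 11.245340
  t * PV_t at t = 8.5000: 11.555294
  t * PV_t at t = 9.0000: 11.832705
  t * PV_t at t = 9.5000: 12.079379
  t * PV_t at t = 10.0000: 524.673563
Macaulay duration D = (sum_t t * PV_t) / P = 674.092755 / 85.658133 = 7.869571


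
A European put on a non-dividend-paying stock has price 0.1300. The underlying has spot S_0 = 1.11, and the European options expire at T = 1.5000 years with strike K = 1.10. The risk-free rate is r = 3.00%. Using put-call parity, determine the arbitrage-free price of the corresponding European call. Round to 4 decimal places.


Put-call parity: C - P = S_0 * exp(-qT) - K * exp(-rT).
S_0 * exp(-qT) = 1.1100 * 1.00000000 = 1.11000000
K * exp(-rT) = 1.1000 * 0.95599748 = 1.05159723
C = P + S*exp(-qT) - K*exp(-rT)
C = 0.1300 + 1.11000000 - 1.05159723 = 0.1884

Answer: Call price = 0.1884


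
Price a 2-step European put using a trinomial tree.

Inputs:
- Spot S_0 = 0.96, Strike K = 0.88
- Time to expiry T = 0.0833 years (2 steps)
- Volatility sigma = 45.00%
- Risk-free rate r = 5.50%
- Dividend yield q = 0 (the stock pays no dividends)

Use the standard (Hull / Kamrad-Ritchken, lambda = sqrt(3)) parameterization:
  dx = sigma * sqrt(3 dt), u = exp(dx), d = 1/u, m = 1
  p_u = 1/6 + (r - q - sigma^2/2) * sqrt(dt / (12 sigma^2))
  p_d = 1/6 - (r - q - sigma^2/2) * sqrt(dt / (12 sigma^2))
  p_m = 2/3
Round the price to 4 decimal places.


Answer: Price = V(0,0) = 0.0194

Derivation:
dt = T/N = 0.041650; dx = sigma*sqrt(3*dt) = 0.159067
u = exp(dx) = 1.172417; d = 1/u = 0.852939
p_u = 0.160612, p_m = 0.666667, p_d = 0.172722
Discount per step: exp(-r*dt) = 0.997712
Stock lattice S(k, j) with j the centered position index:
  k=0: S(0,+0) = 0.9600
  k=1: S(1,-1) = 0.8188; S(1,+0) = 0.9600; S(1,+1) = 1.1255
  k=2: S(2,-2) = 0.6984; S(2,-1) = 0.8188; S(2,+0) = 0.9600; S(2,+1) = 1.1255; S(2,+2) = 1.3196
Terminal payoffs V(N, j) = max(K - S_T, 0):
  V(2,-2) = 0.181595; V(2,-1) = 0.061179; V(2,+0) = 0.000000; V(2,+1) = 0.000000; V(2,+2) = 0.000000
Backward induction: V(k, j) = exp(-r*dt) * [p_u * V(k+1, j+1) + p_m * V(k+1, j) + p_d * V(k+1, j-1)]
  V(1,-1) = exp(-r*dt) * [p_u*0.000000 + p_m*0.061179 + p_d*0.181595] = 0.071986
  V(1,+0) = exp(-r*dt) * [p_u*0.000000 + p_m*0.000000 + p_d*0.061179] = 0.010543
  V(1,+1) = exp(-r*dt) * [p_u*0.000000 + p_m*0.000000 + p_d*0.000000] = 0.000000
  V(0,+0) = exp(-r*dt) * [p_u*0.000000 + p_m*0.010543 + p_d*0.071986] = 0.019417


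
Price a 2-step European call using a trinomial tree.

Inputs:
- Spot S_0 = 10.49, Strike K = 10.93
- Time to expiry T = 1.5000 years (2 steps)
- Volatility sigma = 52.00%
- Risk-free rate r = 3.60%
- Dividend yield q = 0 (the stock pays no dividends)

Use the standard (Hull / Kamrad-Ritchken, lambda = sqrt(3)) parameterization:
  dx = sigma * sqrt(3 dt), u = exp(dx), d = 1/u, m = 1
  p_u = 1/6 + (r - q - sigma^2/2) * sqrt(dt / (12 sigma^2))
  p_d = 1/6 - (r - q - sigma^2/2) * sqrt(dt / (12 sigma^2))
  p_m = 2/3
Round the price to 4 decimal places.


Answer: Price = V(0,0) = 2.3194

Derivation:
dt = T/N = 0.750000; dx = sigma*sqrt(3*dt) = 0.780000
u = exp(dx) = 2.181472; d = 1/u = 0.458406
p_u = 0.118974, p_m = 0.666667, p_d = 0.214359
Discount per step: exp(-r*dt) = 0.973361
Stock lattice S(k, j) with j the centered position index:
  k=0: S(0,+0) = 10.4900
  k=1: S(1,-1) = 4.8087; S(1,+0) = 10.4900; S(1,+1) = 22.8836
  k=2: S(2,-2) = 2.2043; S(2,-1) = 4.8087; S(2,+0) = 10.4900; S(2,+1) = 22.8836; S(2,+2) = 49.9200
Terminal payoffs V(N, j) = max(S_T - K, 0):
  V(2,-2) = 0.000000; V(2,-1) = 0.000000; V(2,+0) = 0.000000; V(2,+1) = 11.953644; V(2,+2) = 38.990035
Backward induction: V(k, j) = exp(-r*dt) * [p_u * V(k+1, j+1) + p_m * V(k+1, j) + p_d * V(k+1, j-1)]
  V(1,-1) = exp(-r*dt) * [p_u*0.000000 + p_m*0.000000 + p_d*0.000000] = 0.000000
  V(1,+0) = exp(-r*dt) * [p_u*11.953644 + p_m*0.000000 + p_d*0.000000] = 1.384292
  V(1,+1) = exp(-r*dt) * [p_u*38.990035 + p_m*11.953644 + p_d*0.000000] = 12.272051
  V(0,+0) = exp(-r*dt) * [p_u*12.272051 + p_m*1.384292 + p_d*0.000000] = 2.319443


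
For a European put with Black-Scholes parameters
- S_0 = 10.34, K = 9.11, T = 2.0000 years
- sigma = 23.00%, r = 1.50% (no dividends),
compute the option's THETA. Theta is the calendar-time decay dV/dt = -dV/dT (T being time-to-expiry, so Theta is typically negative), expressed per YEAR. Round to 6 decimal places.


Answer: Theta = -0.222865

Derivation:
d1 = 0.6442270272; d2 = 0.3189579079
phi(d1) = 0.3241811662; exp(-qT) = 1.0000000000; exp(-rT) = 0.9704455335
Theta = -S*exp(-qT)*phi(d1)*sigma/(2*sqrt(T)) + r*K*exp(-rT)*N(-d2) - q*S*exp(-qT)*N(-d1)
N(-d1) = 0.2597141137; N(-d2) = 0.3748792158; sqrt(T) = 1.4142135624
Term 1 = -10.3400 * 1.0000000000 * 0.3241811662 * 0.2300 / (2 * 1.4142135624) = -0.2725782265
Term 2 = 0.0150 * 9.1100 * 0.9704455335 * 0.3748792158 = 0.0497132509
Term 3 = 0 (no dividend yield, q = 0)
Theta = -0.2725782265 + (0.0497132509) + (0.0000000000) = -0.222865


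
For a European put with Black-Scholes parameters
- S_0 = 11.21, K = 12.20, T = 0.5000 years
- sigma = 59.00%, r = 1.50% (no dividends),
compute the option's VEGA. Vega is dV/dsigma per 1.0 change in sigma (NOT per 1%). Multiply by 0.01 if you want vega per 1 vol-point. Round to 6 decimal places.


d1 = 0.0237187233; d2 = -0.3934742776
phi(d1) = 0.3988300781; exp(-qT) = 1.0000000000; exp(-rT) = 0.9925280548
Vega = S * exp(-qT) * phi(d1) * sqrt(T) = 11.2100 * 1.0000000000 * 0.3988300781 * 0.7071067812 = 3.161393

Answer: Vega = 3.161393


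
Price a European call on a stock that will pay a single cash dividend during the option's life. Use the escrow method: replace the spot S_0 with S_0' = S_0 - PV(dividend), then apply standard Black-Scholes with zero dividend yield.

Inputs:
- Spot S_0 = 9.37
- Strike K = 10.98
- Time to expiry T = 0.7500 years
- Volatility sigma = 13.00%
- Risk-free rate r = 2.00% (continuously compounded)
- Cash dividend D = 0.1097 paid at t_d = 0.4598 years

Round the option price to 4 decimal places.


PV(D) = D * exp(-r * t_d) = 0.1097 * 0.99084615 = 0.10869582
S_0' = S_0 - PV(D) = 9.3700 - 0.10869582 = 9.26130418
d1 = (ln(S_0'/K) + (r + sigma^2/2)*T) / (sigma*sqrt(T)) = -1.32251457
d2 = d1 - sigma*sqrt(T) = -1.43509787
exp(-rT) = 0.98511194
N(d1) = 0.09299843; N(d2) = 0.07562961
C = S_0' * N(d1) - K * exp(-rT) * N(d2) = 9.26130418 * 0.09299843 - 10.9800 * 0.98511194 * 0.07562961 = 0.0432

Answer: Price = 0.0432


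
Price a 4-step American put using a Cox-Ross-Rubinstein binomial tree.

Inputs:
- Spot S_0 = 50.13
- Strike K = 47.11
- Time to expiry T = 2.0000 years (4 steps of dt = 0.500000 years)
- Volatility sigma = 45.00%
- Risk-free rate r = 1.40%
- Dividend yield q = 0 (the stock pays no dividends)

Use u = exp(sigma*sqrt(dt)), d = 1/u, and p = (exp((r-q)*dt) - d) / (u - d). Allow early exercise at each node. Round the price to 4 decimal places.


Answer: Price = V(0,0) = 9.7448

Derivation:
dt = T/N = 0.500000
u = exp(sigma*sqrt(dt)) = 1.374648; d = 1/u = 0.727459
p = (exp((r-q)*dt) - d) / (u - d) = 0.431969
Discount per step: exp(-r*dt) = 0.993024
Stock lattice S(k, i) with i counting down-moves:
  k=0: S(0,0) = 50.1300
  k=1: S(1,0) = 68.9111; S(1,1) = 36.4675
  k=2: S(2,0) = 94.7286; S(2,1) = 50.1300; S(2,2) = 26.5286
  k=3: S(3,0) = 130.2185; S(3,1) = 68.9111; S(3,2) = 36.4675; S(3,3) = 19.2985
  k=4: S(4,0) = 179.0047; S(4,1) = 94.7286; S(4,2) = 50.1300; S(4,3) = 26.5286; S(4,4) = 14.0388
Terminal payoffs V(N, i) = max(K - S_T, 0):
  V(4,0) = 0.000000; V(4,1) = 0.000000; V(4,2) = 0.000000; V(4,3) = 20.581397; V(4,4) = 33.071165
Backward induction: V(k, i) = exp(-r*dt) * [p * V(k+1, i) + (1-p) * V(k+1, i+1)]; then take max(V_cont, immediate exercise) for American.
  V(3,0) = exp(-r*dt) * [p*0.000000 + (1-p)*0.000000] = 0.000000; exercise = 0.000000; V(3,0) = max -> 0.000000
  V(3,1) = exp(-r*dt) * [p*0.000000 + (1-p)*0.000000] = 0.000000; exercise = 0.000000; V(3,1) = max -> 0.000000
  V(3,2) = exp(-r*dt) * [p*0.000000 + (1-p)*20.581397] = 11.609323; exercise = 10.642495; V(3,2) = max -> 11.609323
  V(3,3) = exp(-r*dt) * [p*20.581397 + (1-p)*33.071165] = 27.482918; exercise = 27.811537; V(3,3) = max -> 27.811537
  V(2,0) = exp(-r*dt) * [p*0.000000 + (1-p)*0.000000] = 0.000000; exercise = 0.000000; V(2,0) = max -> 0.000000
  V(2,1) = exp(-r*dt) * [p*0.000000 + (1-p)*11.609323] = 6.548457; exercise = 0.000000; V(2,1) = max -> 6.548457
  V(2,2) = exp(-r*dt) * [p*11.609323 + (1-p)*27.811537] = 20.667504; exercise = 20.581397; V(2,2) = max -> 20.667504
  V(1,0) = exp(-r*dt) * [p*0.000000 + (1-p)*6.548457] = 3.693780; exercise = 0.000000; V(1,0) = max -> 3.693780
  V(1,1) = exp(-r*dt) * [p*6.548457 + (1-p)*20.667504] = 14.466891; exercise = 10.642495; V(1,1) = max -> 14.466891
  V(0,0) = exp(-r*dt) * [p*3.693780 + (1-p)*14.466891] = 9.744789; exercise = 0.000000; V(0,0) = max -> 9.744789


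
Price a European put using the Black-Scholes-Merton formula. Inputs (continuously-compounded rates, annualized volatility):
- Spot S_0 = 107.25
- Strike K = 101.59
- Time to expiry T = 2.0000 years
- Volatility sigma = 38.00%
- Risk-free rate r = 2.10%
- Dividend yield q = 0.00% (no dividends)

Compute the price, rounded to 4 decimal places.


Answer: Price = 17.0965

Derivation:
d1 = (ln(S/K) + (r - q + 0.5*sigma^2) * T) / (sigma * sqrt(T)) = 0.44774272
d2 = d1 - sigma * sqrt(T) = -0.08965844
exp(-rT) = 0.95886978; exp(-qT) = 1.00000000
P = K * exp(-rT) * N(-d2) - S_0 * exp(-qT) * N(-d1)
N(-d1) = 0.32716944; N(-d2) = 0.53572068
P = 101.5900 * 0.95886978 * 0.53572068 - 107.2500 * 1.00000000 * 0.32716944 = 17.0965


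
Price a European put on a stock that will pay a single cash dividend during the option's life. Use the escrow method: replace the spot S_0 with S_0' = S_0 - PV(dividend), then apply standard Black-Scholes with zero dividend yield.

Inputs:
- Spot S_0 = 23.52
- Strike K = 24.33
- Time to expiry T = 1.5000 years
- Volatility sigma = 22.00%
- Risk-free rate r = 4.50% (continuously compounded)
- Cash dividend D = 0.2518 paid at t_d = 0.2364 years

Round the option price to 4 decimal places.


PV(D) = D * exp(-r * t_d) = 0.2518 * 0.98941838 = 0.24913555
S_0' = S_0 - PV(D) = 23.5200 - 0.24913555 = 23.27086445
d1 = (ln(S_0'/K) + (r + sigma^2/2)*T) / (sigma*sqrt(T)) = 0.22005313
d2 = d1 - sigma*sqrt(T) = -0.04939074
exp(-rT) = 0.93472772
N(-d1) = 0.41291489; N(-d2) = 0.51969605
P = K * exp(-rT) * N(-d2) - S_0' * N(-d1) = 24.3300 * 0.93472772 * 0.51969605 - 23.27086445 * 0.41291489 = 2.2100

Answer: Price = 2.2100


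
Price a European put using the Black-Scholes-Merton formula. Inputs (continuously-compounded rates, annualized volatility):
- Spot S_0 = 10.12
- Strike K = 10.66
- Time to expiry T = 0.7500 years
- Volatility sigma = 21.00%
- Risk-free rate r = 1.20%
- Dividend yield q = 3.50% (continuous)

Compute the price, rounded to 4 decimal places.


d1 = (ln(S/K) + (r - q + 0.5*sigma^2) * T) / (sigma * sqrt(T)) = -0.28975976
d2 = d1 - sigma * sqrt(T) = -0.47162509
exp(-rT) = 0.99104038; exp(-qT) = 0.97409154
P = K * exp(-rT) * N(-d2) - S_0 * exp(-qT) * N(-d1)
N(-d1) = 0.61399998; N(-d2) = 0.68140279
P = 10.6600 * 0.99104038 * 0.68140279 - 10.1200 * 0.97409154 * 0.61399998 = 1.1460

Answer: Price = 1.1460


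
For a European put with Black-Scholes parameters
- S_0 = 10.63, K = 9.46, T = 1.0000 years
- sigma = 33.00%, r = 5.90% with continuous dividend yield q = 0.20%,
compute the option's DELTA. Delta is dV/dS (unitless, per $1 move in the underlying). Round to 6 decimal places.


d1 = 0.6910842706; d2 = 0.3610842706
phi(d1) = 0.3141963193; exp(-qT) = 0.9980019987; exp(-rT) = 0.9427067692
N(-d1) = 0.2447562922
Delta = -exp(-qT) * N(-d1) = -0.9980019987 * 0.2447562922 = -0.244267

Answer: Delta = -0.244267


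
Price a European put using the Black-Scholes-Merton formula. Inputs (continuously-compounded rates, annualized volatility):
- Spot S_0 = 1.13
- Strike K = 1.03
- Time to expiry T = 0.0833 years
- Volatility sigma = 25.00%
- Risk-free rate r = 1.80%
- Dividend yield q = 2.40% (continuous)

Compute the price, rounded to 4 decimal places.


Answer: Price = 0.0037

Derivation:
d1 = (ln(S/K) + (r - q + 0.5*sigma^2) * T) / (sigma * sqrt(T)) = 1.31332563
d2 = d1 - sigma * sqrt(T) = 1.24117129
exp(-rT) = 0.99850172; exp(-qT) = 0.99800280
P = K * exp(-rT) * N(-d2) - S_0 * exp(-qT) * N(-d1)
N(-d1) = 0.09453662; N(-d2) = 0.10727124
P = 1.0300 * 0.99850172 * 0.10727124 - 1.1300 * 0.99800280 * 0.09453662 = 0.0037


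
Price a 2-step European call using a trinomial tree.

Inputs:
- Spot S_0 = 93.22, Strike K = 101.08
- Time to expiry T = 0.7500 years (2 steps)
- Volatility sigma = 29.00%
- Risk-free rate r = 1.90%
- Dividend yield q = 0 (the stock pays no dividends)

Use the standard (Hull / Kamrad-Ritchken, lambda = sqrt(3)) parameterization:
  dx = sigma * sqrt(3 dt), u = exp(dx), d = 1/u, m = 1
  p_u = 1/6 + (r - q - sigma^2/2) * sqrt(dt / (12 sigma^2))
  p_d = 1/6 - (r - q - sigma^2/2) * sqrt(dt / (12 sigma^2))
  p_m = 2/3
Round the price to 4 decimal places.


dt = T/N = 0.375000; dx = sigma*sqrt(3*dt) = 0.307591
u = exp(dx) = 1.360145; d = 1/u = 0.735216
p_u = 0.152616, p_m = 0.666667, p_d = 0.180717
Discount per step: exp(-r*dt) = 0.992900
Stock lattice S(k, j) with j the centered position index:
  k=0: S(0,+0) = 93.2200
  k=1: S(1,-1) = 68.5368; S(1,+0) = 93.2200; S(1,+1) = 126.7927
  k=2: S(2,-2) = 50.3893; S(2,-1) = 68.5368; S(2,+0) = 93.2200; S(2,+1) = 126.7927; S(2,+2) = 172.4565
Terminal payoffs V(N, j) = max(S_T - K, 0):
  V(2,-2) = 0.000000; V(2,-1) = 0.000000; V(2,+0) = 0.000000; V(2,+1) = 25.712734; V(2,+2) = 71.376528
Backward induction: V(k, j) = exp(-r*dt) * [p_u * V(k+1, j+1) + p_m * V(k+1, j) + p_d * V(k+1, j-1)]
  V(1,-1) = exp(-r*dt) * [p_u*0.000000 + p_m*0.000000 + p_d*0.000000] = 0.000000
  V(1,+0) = exp(-r*dt) * [p_u*25.712734 + p_m*0.000000 + p_d*0.000000] = 3.896313
  V(1,+1) = exp(-r*dt) * [p_u*71.376528 + p_m*25.712734 + p_d*0.000000] = 27.835981
  V(0,+0) = exp(-r*dt) * [p_u*27.835981 + p_m*3.896313 + p_d*0.000000] = 6.797155

Answer: Price = V(0,0) = 6.7972


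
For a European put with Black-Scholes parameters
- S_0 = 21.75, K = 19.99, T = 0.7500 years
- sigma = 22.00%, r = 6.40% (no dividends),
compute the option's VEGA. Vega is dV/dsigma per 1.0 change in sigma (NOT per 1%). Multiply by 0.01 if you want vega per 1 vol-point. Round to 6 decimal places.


Answer: Vega = 5.499825

Derivation:
d1 = 0.7900860454; d2 = 0.5995604565
phi(d1) = 0.2919839299; exp(-qT) = 1.0000000000; exp(-rT) = 0.9531337871
Vega = S * exp(-qT) * phi(d1) * sqrt(T) = 21.7500 * 1.0000000000 * 0.2919839299 * 0.8660254038 = 5.499825


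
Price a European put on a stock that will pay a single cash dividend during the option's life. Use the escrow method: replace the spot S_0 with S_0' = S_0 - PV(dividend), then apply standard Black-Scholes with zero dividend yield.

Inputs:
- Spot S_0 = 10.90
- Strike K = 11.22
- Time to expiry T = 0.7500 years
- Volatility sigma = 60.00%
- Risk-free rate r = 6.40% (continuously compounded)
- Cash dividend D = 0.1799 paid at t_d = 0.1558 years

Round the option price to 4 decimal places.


Answer: Price = 2.1812

Derivation:
PV(D) = D * exp(-r * t_d) = 0.1799 * 0.99007835 = 0.17811509
S_0' = S_0 - PV(D) = 10.9000 - 0.17811509 = 10.72188491
d1 = (ln(S_0'/K) + (r + sigma^2/2)*T) / (sigma*sqrt(T)) = 0.26479029
d2 = d1 - sigma*sqrt(T) = -0.25482495
exp(-rT) = 0.95313379
N(-d1) = 0.39558551; N(-d2) = 0.60057085
P = K * exp(-rT) * N(-d2) - S_0' * N(-d1) = 11.2200 * 0.95313379 * 0.60057085 - 10.72188491 * 0.39558551 = 2.1812


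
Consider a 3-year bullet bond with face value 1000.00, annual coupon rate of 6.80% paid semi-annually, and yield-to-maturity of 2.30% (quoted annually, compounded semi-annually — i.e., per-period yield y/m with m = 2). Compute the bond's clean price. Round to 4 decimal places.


Answer: Price = 1129.7287

Derivation:
Coupon per period c = face * coupon_rate / m = 34.000000
Periods per year m = 2; per-period yield y/m = 0.011500
Number of cashflows N = 6
Cashflows (t years, CF_t, discount factor 1/(1+y/m)^(m*t), PV):
  t = 0.5000: CF_t = 34.000000, DF = 0.988631, PV = 33.613445
  t = 1.0000: CF_t = 34.000000, DF = 0.977391, PV = 33.231286
  t = 1.5000: CF_t = 34.000000, DF = 0.966279, PV = 32.853471
  t = 2.0000: CF_t = 34.000000, DF = 0.955293, PV = 32.479951
  t = 2.5000: CF_t = 34.000000, DF = 0.944432, PV = 32.110678
  t = 3.0000: CF_t = 1034.000000, DF = 0.933694, PV = 965.439839
Price P = sum_t PV_t = 1129.728670


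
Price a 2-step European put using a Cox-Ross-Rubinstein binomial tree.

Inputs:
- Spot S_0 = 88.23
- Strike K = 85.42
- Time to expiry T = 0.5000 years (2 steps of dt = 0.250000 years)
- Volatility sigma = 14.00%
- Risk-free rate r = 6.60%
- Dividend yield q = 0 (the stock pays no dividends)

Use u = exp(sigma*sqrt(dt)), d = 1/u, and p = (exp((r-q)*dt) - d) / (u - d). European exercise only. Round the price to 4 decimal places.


Answer: Price = V(0,0) = 1.3410

Derivation:
dt = T/N = 0.250000
u = exp(sigma*sqrt(dt)) = 1.072508; d = 1/u = 0.932394
p = (exp((r-q)*dt) - d) / (u - d) = 0.601245
Discount per step: exp(-r*dt) = 0.983635
Stock lattice S(k, i) with i counting down-moves:
  k=0: S(0,0) = 88.2300
  k=1: S(1,0) = 94.6274; S(1,1) = 82.2651
  k=2: S(2,0) = 101.4887; S(2,1) = 88.2300; S(2,2) = 76.7035
Terminal payoffs V(N, i) = max(K - S_T, 0):
  V(2,0) = 0.000000; V(2,1) = 0.000000; V(2,2) = 8.716523
Backward induction: V(k, i) = exp(-r*dt) * [p * V(k+1, i) + (1-p) * V(k+1, i+1)].
  V(1,0) = exp(-r*dt) * [p*0.000000 + (1-p)*0.000000] = 0.000000
  V(1,1) = exp(-r*dt) * [p*0.000000 + (1-p)*8.716523] = 3.418878
  V(0,0) = exp(-r*dt) * [p*0.000000 + (1-p)*3.418878] = 1.340985


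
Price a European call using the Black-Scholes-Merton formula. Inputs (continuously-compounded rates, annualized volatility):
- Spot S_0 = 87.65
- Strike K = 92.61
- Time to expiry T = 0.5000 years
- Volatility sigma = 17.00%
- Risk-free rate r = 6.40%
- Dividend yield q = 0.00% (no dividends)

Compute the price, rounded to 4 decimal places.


Answer: Price = 3.3059

Derivation:
d1 = (ln(S/K) + (r - q + 0.5*sigma^2) * T) / (sigma * sqrt(T)) = -0.13160934
d2 = d1 - sigma * sqrt(T) = -0.25181749
exp(-rT) = 0.96850658; exp(-qT) = 1.00000000
C = S_0 * exp(-qT) * N(d1) - K * exp(-rT) * N(d2)
N(d1) = 0.44764665; N(d2) = 0.40059107
C = 87.6500 * 1.00000000 * 0.44764665 - 92.6100 * 0.96850658 * 0.40059107 = 3.3059


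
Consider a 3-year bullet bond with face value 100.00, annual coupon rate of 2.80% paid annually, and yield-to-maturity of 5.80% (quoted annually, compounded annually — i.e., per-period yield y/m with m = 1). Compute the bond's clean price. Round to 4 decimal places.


Answer: Price = 91.9512

Derivation:
Coupon per period c = face * coupon_rate / m = 2.800000
Periods per year m = 1; per-period yield y/m = 0.058000
Number of cashflows N = 3
Cashflows (t years, CF_t, discount factor 1/(1+y/m)^(m*t), PV):
  t = 1.0000: CF_t = 2.800000, DF = 0.945180, PV = 2.646503
  t = 2.0000: CF_t = 2.800000, DF = 0.893364, PV = 2.501420
  t = 3.0000: CF_t = 102.800000, DF = 0.844390, PV = 86.803275
Price P = sum_t PV_t = 91.951198


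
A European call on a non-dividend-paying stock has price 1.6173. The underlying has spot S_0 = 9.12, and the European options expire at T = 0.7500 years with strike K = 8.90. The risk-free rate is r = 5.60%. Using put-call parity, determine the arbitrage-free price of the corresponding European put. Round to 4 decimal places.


Answer: Put price = 1.0312

Derivation:
Put-call parity: C - P = S_0 * exp(-qT) - K * exp(-rT).
S_0 * exp(-qT) = 9.1200 * 1.00000000 = 9.12000000
K * exp(-rT) = 8.9000 * 0.95886978 = 8.53394105
P = C - S*exp(-qT) + K*exp(-rT)
P = 1.6173 - 9.12000000 + 8.53394105 = 1.0312


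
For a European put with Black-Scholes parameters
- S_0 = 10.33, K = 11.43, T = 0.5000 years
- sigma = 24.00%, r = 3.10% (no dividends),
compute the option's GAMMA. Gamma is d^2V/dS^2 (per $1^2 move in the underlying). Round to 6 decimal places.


d1 = -0.4200756082; d2 = -0.5897812357
phi(d1) = 0.3652510727; exp(-qT) = 1.0000000000; exp(-rT) = 0.9846195068
Gamma = exp(-qT) * phi(d1) / (S * sigma * sqrt(T)) = 1.0000000000 * 0.3652510727 / (10.3300 * 0.2400 * 0.7071067812) = 0.208351

Answer: Gamma = 0.208351


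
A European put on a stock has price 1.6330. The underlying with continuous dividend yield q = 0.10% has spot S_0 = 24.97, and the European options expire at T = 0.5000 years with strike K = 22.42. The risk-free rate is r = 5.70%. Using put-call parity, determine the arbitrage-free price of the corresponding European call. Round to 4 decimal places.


Put-call parity: C - P = S_0 * exp(-qT) - K * exp(-rT).
S_0 * exp(-qT) = 24.9700 * 0.99950012 = 24.95751812
K * exp(-rT) = 22.4200 * 0.97190229 = 21.79004943
C = P + S*exp(-qT) - K*exp(-rT)
C = 1.6330 + 24.95751812 - 21.79004943 = 4.8005

Answer: Call price = 4.8005


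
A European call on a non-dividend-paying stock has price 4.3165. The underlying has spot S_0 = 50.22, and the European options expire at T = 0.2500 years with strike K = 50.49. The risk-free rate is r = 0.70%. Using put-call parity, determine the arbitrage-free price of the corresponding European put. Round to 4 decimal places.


Put-call parity: C - P = S_0 * exp(-qT) - K * exp(-rT).
S_0 * exp(-qT) = 50.2200 * 1.00000000 = 50.22000000
K * exp(-rT) = 50.4900 * 0.99825153 = 50.40171977
P = C - S*exp(-qT) + K*exp(-rT)
P = 4.3165 - 50.22000000 + 50.40171977 = 4.4982

Answer: Put price = 4.4982


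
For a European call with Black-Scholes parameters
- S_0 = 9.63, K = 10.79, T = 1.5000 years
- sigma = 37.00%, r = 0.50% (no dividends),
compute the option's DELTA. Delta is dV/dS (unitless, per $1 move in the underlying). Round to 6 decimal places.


Answer: Delta = 0.496865

Derivation:
d1 = -0.0078594493; d2 = -0.4610150517
phi(d1) = 0.3989299591; exp(-qT) = 1.0000000000; exp(-rT) = 0.9925280548
N(d1) = 0.4968645657
Delta = exp(-qT) * N(d1) = 1.0000000000 * 0.4968645657 = 0.496865


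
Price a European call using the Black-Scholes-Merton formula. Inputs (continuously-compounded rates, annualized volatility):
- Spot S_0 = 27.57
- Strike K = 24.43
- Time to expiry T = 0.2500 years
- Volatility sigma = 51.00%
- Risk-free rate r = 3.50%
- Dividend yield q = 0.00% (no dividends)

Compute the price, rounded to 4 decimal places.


d1 = (ln(S/K) + (r - q + 0.5*sigma^2) * T) / (sigma * sqrt(T)) = 0.63599545
d2 = d1 - sigma * sqrt(T) = 0.38099545
exp(-rT) = 0.99128817; exp(-qT) = 1.00000000
C = S_0 * exp(-qT) * N(d1) - K * exp(-rT) * N(d2)
N(d1) = 0.73761031; N(d2) = 0.64839669
C = 27.5700 * 1.00000000 * 0.73761031 - 24.4300 * 0.99128817 * 0.64839669 = 4.6336

Answer: Price = 4.6336


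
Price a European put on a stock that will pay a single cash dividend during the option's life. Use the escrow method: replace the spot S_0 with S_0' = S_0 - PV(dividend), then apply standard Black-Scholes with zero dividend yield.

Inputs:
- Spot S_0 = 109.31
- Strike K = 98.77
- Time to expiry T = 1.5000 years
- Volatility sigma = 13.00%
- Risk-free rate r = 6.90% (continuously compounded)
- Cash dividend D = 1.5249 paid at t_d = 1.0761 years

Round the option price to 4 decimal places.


Answer: Price = 0.8648

Derivation:
PV(D) = D * exp(-r * t_d) = 1.5249 * 0.92843872 = 1.41577620
S_0' = S_0 - PV(D) = 109.3100 - 1.41577620 = 107.89422380
d1 = (ln(S_0'/K) + (r + sigma^2/2)*T) / (sigma*sqrt(T)) = 1.28461557
d2 = d1 - sigma*sqrt(T) = 1.12539874
exp(-rT) = 0.90167602
N(-d1) = 0.09946333; N(-d2) = 0.13021005
P = K * exp(-rT) * N(-d2) - S_0' * N(-d1) = 98.7700 * 0.90167602 * 0.13021005 - 107.89422380 * 0.09946333 = 0.8648


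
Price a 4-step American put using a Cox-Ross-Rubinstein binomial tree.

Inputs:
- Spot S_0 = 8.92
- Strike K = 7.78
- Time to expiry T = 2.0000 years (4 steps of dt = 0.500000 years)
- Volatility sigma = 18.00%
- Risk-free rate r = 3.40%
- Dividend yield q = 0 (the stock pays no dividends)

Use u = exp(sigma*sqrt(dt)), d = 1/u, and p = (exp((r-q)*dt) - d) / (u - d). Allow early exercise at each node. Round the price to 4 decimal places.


Answer: Price = V(0,0) = 0.2913

Derivation:
dt = T/N = 0.500000
u = exp(sigma*sqrt(dt)) = 1.135734; d = 1/u = 0.880488
p = (exp((r-q)*dt) - d) / (u - d) = 0.535395
Discount per step: exp(-r*dt) = 0.983144
Stock lattice S(k, i) with i counting down-moves:
  k=0: S(0,0) = 8.9200
  k=1: S(1,0) = 10.1307; S(1,1) = 7.8540
  k=2: S(2,0) = 11.5058; S(2,1) = 8.9200; S(2,2) = 6.9153
  k=3: S(3,0) = 13.0676; S(3,1) = 10.1307; S(3,2) = 7.8540; S(3,3) = 6.0888
  k=4: S(4,0) = 14.8413; S(4,1) = 11.5058; S(4,2) = 8.9200; S(4,3) = 6.9153; S(4,4) = 5.3612
Terminal payoffs V(N, i) = max(K - S_T, 0):
  V(4,0) = 0.000000; V(4,1) = 0.000000; V(4,2) = 0.000000; V(4,3) = 0.864692; V(4,4) = 2.418847
Backward induction: V(k, i) = exp(-r*dt) * [p * V(k+1, i) + (1-p) * V(k+1, i+1)]; then take max(V_cont, immediate exercise) for American.
  V(3,0) = exp(-r*dt) * [p*0.000000 + (1-p)*0.000000] = 0.000000; exercise = 0.000000; V(3,0) = max -> 0.000000
  V(3,1) = exp(-r*dt) * [p*0.000000 + (1-p)*0.000000] = 0.000000; exercise = 0.000000; V(3,1) = max -> 0.000000
  V(3,2) = exp(-r*dt) * [p*0.000000 + (1-p)*0.864692] = 0.394969; exercise = 0.000000; V(3,2) = max -> 0.394969
  V(3,3) = exp(-r*dt) * [p*0.864692 + (1-p)*2.418847] = 1.560014; exercise = 1.691156; V(3,3) = max -> 1.691156
  V(2,0) = exp(-r*dt) * [p*0.000000 + (1-p)*0.000000] = 0.000000; exercise = 0.000000; V(2,0) = max -> 0.000000
  V(2,1) = exp(-r*dt) * [p*0.000000 + (1-p)*0.394969] = 0.180411; exercise = 0.000000; V(2,1) = max -> 0.180411
  V(2,2) = exp(-r*dt) * [p*0.394969 + (1-p)*1.691156] = 0.980375; exercise = 0.864692; V(2,2) = max -> 0.980375
  V(1,0) = exp(-r*dt) * [p*0.000000 + (1-p)*0.180411] = 0.082407; exercise = 0.000000; V(1,0) = max -> 0.082407
  V(1,1) = exp(-r*dt) * [p*0.180411 + (1-p)*0.980375] = 0.542773; exercise = 0.000000; V(1,1) = max -> 0.542773
  V(0,0) = exp(-r*dt) * [p*0.082407 + (1-p)*0.542773] = 0.291301; exercise = 0.000000; V(0,0) = max -> 0.291301


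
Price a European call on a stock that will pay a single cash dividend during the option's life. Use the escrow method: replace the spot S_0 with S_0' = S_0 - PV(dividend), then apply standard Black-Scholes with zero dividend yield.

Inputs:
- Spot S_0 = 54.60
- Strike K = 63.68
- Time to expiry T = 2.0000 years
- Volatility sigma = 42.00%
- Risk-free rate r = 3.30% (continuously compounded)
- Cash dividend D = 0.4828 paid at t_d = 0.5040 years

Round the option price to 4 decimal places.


PV(D) = D * exp(-r * t_d) = 0.4828 * 0.98350555 = 0.47483648
S_0' = S_0 - PV(D) = 54.6000 - 0.47483648 = 54.12516352
d1 = (ln(S_0'/K) + (r + sigma^2/2)*T) / (sigma*sqrt(T)) = 0.13439855
d2 = d1 - sigma*sqrt(T) = -0.45957115
exp(-rT) = 0.93613086
N(d1) = 0.55345629; N(d2) = 0.32291204
C = S_0' * N(d1) - K * exp(-rT) * N(d2) = 54.12516352 * 0.55345629 - 63.6800 * 0.93613086 * 0.32291204 = 10.7062

Answer: Price = 10.7062


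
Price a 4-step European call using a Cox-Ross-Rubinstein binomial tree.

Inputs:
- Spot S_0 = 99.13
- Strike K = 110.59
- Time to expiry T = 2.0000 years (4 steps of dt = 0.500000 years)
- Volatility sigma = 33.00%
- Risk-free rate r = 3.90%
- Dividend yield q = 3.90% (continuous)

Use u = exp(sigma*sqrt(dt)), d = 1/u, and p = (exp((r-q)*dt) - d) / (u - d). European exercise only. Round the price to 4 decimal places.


dt = T/N = 0.500000
u = exp(sigma*sqrt(dt)) = 1.262817; d = 1/u = 0.791880
p = (exp((r-q)*dt) - d) / (u - d) = 0.441927
Discount per step: exp(-r*dt) = 0.980689
Stock lattice S(k, i) with i counting down-moves:
  k=0: S(0,0) = 99.1300
  k=1: S(1,0) = 125.1831; S(1,1) = 78.4991
  k=2: S(2,0) = 158.0834; S(2,1) = 99.1300; S(2,2) = 62.1619
  k=3: S(3,0) = 199.6304; S(3,1) = 125.1831; S(3,2) = 78.4991; S(3,3) = 49.2247
  k=4: S(4,0) = 252.0968; S(4,1) = 158.0834; S(4,2) = 99.1300; S(4,3) = 62.1619; S(4,4) = 38.9801
Terminal payoffs V(N, i) = max(S_T - K, 0):
  V(4,0) = 141.506782; V(4,1) = 47.493377; V(4,2) = 0.000000; V(4,3) = 0.000000; V(4,4) = 0.000000
Backward induction: V(k, i) = exp(-r*dt) * [p * V(k+1, i) + (1-p) * V(k+1, i+1)].
  V(3,0) = exp(-r*dt) * [p*141.506782 + (1-p)*47.493377] = 87.320966
  V(3,1) = exp(-r*dt) * [p*47.493377 + (1-p)*0.000000] = 20.583290
  V(3,2) = exp(-r*dt) * [p*0.000000 + (1-p)*0.000000] = 0.000000
  V(3,3) = exp(-r*dt) * [p*0.000000 + (1-p)*0.000000] = 0.000000
  V(2,0) = exp(-r*dt) * [p*87.320966 + (1-p)*20.583290] = 49.109437
  V(2,1) = exp(-r*dt) * [p*20.583290 + (1-p)*0.000000] = 8.920651
  V(2,2) = exp(-r*dt) * [p*0.000000 + (1-p)*0.000000] = 0.000000
  V(1,0) = exp(-r*dt) * [p*49.109437 + (1-p)*8.920651] = 26.165916
  V(1,1) = exp(-r*dt) * [p*8.920651 + (1-p)*0.000000] = 3.866147
  V(0,0) = exp(-r*dt) * [p*26.165916 + (1-p)*3.866147] = 13.456048

Answer: Price = V(0,0) = 13.4560


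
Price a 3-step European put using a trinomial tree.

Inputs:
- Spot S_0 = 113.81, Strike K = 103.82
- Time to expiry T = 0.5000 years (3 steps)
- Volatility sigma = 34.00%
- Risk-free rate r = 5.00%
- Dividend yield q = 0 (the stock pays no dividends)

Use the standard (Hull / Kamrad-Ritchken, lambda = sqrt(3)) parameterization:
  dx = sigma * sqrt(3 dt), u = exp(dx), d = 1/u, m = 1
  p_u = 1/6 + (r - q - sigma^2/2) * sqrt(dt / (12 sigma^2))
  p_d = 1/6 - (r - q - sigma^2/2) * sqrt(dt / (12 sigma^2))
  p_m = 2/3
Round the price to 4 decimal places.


dt = T/N = 0.166667; dx = sigma*sqrt(3*dt) = 0.240416
u = exp(dx) = 1.271778; d = 1/u = 0.786300
p_u = 0.163963, p_m = 0.666667, p_d = 0.169370
Discount per step: exp(-r*dt) = 0.991701
Stock lattice S(k, j) with j the centered position index:
  k=0: S(0,+0) = 113.8100
  k=1: S(1,-1) = 89.4889; S(1,+0) = 113.8100; S(1,+1) = 144.7411
  k=2: S(2,-2) = 70.3651; S(2,-1) = 89.4889; S(2,+0) = 113.8100; S(2,+1) = 144.7411; S(2,+2) = 184.0786
  k=3: S(3,-3) = 55.3281; S(3,-2) = 70.3651; S(3,-1) = 89.4889; S(3,+0) = 113.8100; S(3,+1) = 144.7411; S(3,+2) = 184.0786; S(3,+3) = 234.1072
Terminal payoffs V(N, j) = max(K - S_T, 0):
  V(3,-3) = 48.491869; V(3,-2) = 33.454873; V(3,-1) = 14.331146; V(3,+0) = 0.000000; V(3,+1) = 0.000000; V(3,+2) = 0.000000; V(3,+3) = 0.000000
Backward induction: V(k, j) = exp(-r*dt) * [p_u * V(k+1, j+1) + p_m * V(k+1, j) + p_d * V(k+1, j-1)]
  V(2,-2) = exp(-r*dt) * [p_u*14.331146 + p_m*33.454873 + p_d*48.491869] = 32.593364
  V(2,-1) = exp(-r*dt) * [p_u*0.000000 + p_m*14.331146 + p_d*33.454873] = 15.094050
  V(2,+0) = exp(-r*dt) * [p_u*0.000000 + p_m*0.000000 + p_d*14.331146] = 2.407127
  V(2,+1) = exp(-r*dt) * [p_u*0.000000 + p_m*0.000000 + p_d*0.000000] = 0.000000
  V(2,+2) = exp(-r*dt) * [p_u*0.000000 + p_m*0.000000 + p_d*0.000000] = 0.000000
  V(1,-1) = exp(-r*dt) * [p_u*2.407127 + p_m*15.094050 + p_d*32.593364] = 15.845134
  V(1,+0) = exp(-r*dt) * [p_u*0.000000 + p_m*2.407127 + p_d*15.094050] = 4.126703
  V(1,+1) = exp(-r*dt) * [p_u*0.000000 + p_m*0.000000 + p_d*2.407127] = 0.404313
  V(0,+0) = exp(-r*dt) * [p_u*0.404313 + p_m*4.126703 + p_d*15.845134] = 5.455470

Answer: Price = V(0,0) = 5.4555


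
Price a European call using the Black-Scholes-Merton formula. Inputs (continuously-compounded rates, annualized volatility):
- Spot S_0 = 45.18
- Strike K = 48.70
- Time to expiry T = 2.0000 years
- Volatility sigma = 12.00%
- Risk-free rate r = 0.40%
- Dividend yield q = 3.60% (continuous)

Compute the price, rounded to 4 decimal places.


Answer: Price = 0.8868

Derivation:
d1 = (ln(S/K) + (r - q + 0.5*sigma^2) * T) / (sigma * sqrt(T)) = -0.73435702
d2 = d1 - sigma * sqrt(T) = -0.90406265
exp(-rT) = 0.99203191; exp(-qT) = 0.93053090
C = S_0 * exp(-qT) * N(d1) - K * exp(-rT) * N(d2)
N(d1) = 0.23136559; N(d2) = 0.18298109
C = 45.1800 * 0.93053090 * 0.23136559 - 48.7000 * 0.99203191 * 0.18298109 = 0.8868


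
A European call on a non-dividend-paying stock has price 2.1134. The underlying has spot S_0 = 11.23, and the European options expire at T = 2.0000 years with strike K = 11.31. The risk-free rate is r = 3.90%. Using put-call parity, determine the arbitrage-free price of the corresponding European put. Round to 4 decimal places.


Answer: Put price = 1.3447

Derivation:
Put-call parity: C - P = S_0 * exp(-qT) - K * exp(-rT).
S_0 * exp(-qT) = 11.2300 * 1.00000000 = 11.23000000
K * exp(-rT) = 11.3100 * 0.92496443 = 10.46134766
P = C - S*exp(-qT) + K*exp(-rT)
P = 2.1134 - 11.23000000 + 10.46134766 = 1.3447


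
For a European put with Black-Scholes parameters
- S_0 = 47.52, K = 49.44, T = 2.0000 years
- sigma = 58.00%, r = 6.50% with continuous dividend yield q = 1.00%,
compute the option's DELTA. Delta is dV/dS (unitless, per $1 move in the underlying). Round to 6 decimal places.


Answer: Delta = -0.303831

Derivation:
d1 = 0.4959389258; d2 = -0.3243049404
phi(d1) = 0.3527780257; exp(-qT) = 0.9801986733; exp(-rT) = 0.8780954309
N(-d1) = 0.3099687508
Delta = -exp(-qT) * N(-d1) = -0.9801986733 * 0.3099687508 = -0.303831


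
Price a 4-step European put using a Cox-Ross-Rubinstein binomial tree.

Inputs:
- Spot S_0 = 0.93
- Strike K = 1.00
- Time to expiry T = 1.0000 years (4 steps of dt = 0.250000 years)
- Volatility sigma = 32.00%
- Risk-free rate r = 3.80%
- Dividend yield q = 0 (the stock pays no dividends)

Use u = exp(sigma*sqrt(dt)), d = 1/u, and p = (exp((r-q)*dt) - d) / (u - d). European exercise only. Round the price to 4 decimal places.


Answer: Price = V(0,0) = 0.1398

Derivation:
dt = T/N = 0.250000
u = exp(sigma*sqrt(dt)) = 1.173511; d = 1/u = 0.852144
p = (exp((r-q)*dt) - d) / (u - d) = 0.489787
Discount per step: exp(-r*dt) = 0.990545
Stock lattice S(k, i) with i counting down-moves:
  k=0: S(0,0) = 0.9300
  k=1: S(1,0) = 1.0914; S(1,1) = 0.7925
  k=2: S(2,0) = 1.2807; S(2,1) = 0.9300; S(2,2) = 0.6753
  k=3: S(3,0) = 1.5029; S(3,1) = 1.0914; S(3,2) = 0.7925; S(3,3) = 0.5755
  k=4: S(4,0) = 1.7637; S(4,1) = 1.2807; S(4,2) = 0.9300; S(4,3) = 0.6753; S(4,4) = 0.4904
Terminal payoffs V(N, i) = max(K - S_T, 0):
  V(4,0) = 0.000000; V(4,1) = 0.000000; V(4,2) = 0.070000; V(4,3) = 0.324681; V(4,4) = 0.509618
Backward induction: V(k, i) = exp(-r*dt) * [p * V(k+1, i) + (1-p) * V(k+1, i+1)].
  V(3,0) = exp(-r*dt) * [p*0.000000 + (1-p)*0.000000] = 0.000000
  V(3,1) = exp(-r*dt) * [p*0.000000 + (1-p)*0.070000] = 0.035377
  V(3,2) = exp(-r*dt) * [p*0.070000 + (1-p)*0.324681] = 0.198051
  V(3,3) = exp(-r*dt) * [p*0.324681 + (1-p)*0.509618] = 0.415076
  V(2,0) = exp(-r*dt) * [p*0.000000 + (1-p)*0.035377] = 0.017879
  V(2,1) = exp(-r*dt) * [p*0.035377 + (1-p)*0.198051] = 0.117256
  V(2,2) = exp(-r*dt) * [p*0.198051 + (1-p)*0.415076] = 0.305861
  V(1,0) = exp(-r*dt) * [p*0.017879 + (1-p)*0.117256] = 0.067934
  V(1,1) = exp(-r*dt) * [p*0.117256 + (1-p)*0.305861] = 0.211466
  V(0,0) = exp(-r*dt) * [p*0.067934 + (1-p)*0.211466] = 0.139831


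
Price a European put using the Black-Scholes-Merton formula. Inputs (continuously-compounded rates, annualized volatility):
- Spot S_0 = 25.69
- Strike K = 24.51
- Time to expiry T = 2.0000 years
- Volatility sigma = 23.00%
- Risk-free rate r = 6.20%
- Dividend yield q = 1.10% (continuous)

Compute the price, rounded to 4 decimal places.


Answer: Price = 1.5906

Derivation:
d1 = (ln(S/K) + (r - q + 0.5*sigma^2) * T) / (sigma * sqrt(T)) = 0.62078015
d2 = d1 - sigma * sqrt(T) = 0.29551103
exp(-rT) = 0.88337984; exp(-qT) = 0.97824024
P = K * exp(-rT) * N(-d2) - S_0 * exp(-qT) * N(-d1)
N(-d1) = 0.26737214; N(-d2) = 0.38380176
P = 24.5100 * 0.88337984 * 0.38380176 - 25.6900 * 0.97824024 * 0.26737214 = 1.5906
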